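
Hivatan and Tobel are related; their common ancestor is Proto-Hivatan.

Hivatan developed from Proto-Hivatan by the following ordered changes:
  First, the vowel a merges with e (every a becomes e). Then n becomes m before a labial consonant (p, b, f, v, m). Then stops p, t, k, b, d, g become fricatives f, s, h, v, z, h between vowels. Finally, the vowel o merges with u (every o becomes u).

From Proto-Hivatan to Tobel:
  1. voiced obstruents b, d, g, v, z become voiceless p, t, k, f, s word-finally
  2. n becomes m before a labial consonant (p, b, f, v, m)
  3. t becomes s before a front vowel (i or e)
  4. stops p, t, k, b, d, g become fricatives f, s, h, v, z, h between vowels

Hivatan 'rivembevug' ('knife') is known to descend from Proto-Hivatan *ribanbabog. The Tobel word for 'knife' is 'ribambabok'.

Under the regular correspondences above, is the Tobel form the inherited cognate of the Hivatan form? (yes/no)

Derive the expected Tobel reflex of *ribanbabog:
Tobel: start from *ribanbabog.
  rule 1 (final devoicing): ribanbabog → ribanbabok
  rule 2 (nasal place assimilation): ribanbabok → ribambabok
  rule 3: no change — ribambabok
  rule 4 (intervocalic lenition): ribambabok → rivambavok
  ⇒ Tobel rivambavok
The regular Tobel reflex would be 'rivambavok', but the attested form is 'ribambabok'. The correspondence is irregular, so they are not cognates (the Tobel form has a different source).

no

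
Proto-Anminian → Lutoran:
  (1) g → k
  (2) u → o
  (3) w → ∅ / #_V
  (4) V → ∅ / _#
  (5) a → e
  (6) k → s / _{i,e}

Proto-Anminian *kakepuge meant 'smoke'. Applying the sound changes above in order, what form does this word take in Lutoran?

sesepok

Lutoran: *kakepuge
  kakepuge → kakepuke   [unconditioned shift]
  kakepuke → kakepoke   [vowel merger]
  kakepoke (rule 3 does not apply)
  kakepoke → kakepok   [apocope]
  kakepok → kekepok   [vowel merger]
  kekepok → sesepok   [palatalisation]
  giving Lutoran sesepok.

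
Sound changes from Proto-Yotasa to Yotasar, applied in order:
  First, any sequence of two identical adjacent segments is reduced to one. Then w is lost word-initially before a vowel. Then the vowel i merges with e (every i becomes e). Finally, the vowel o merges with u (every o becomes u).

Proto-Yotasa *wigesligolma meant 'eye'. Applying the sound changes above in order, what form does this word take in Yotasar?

egeslegulma

Yotasar: *wigesligolma
  wigesligolma (rule 1 does not apply)
  wigesligolma → igesligolma   [glide loss]
  igesligolma → egeslegolma   [vowel merger]
  egeslegolma → egeslegulma   [vowel merger]
  giving Yotasar egeslegulma.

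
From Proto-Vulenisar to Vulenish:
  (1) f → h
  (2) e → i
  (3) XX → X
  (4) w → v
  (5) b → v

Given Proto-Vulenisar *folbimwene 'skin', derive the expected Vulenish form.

holvimvini

Vulenish: *folbimwene > holbimwene > holbimwini > holbimvini > holvimvini  (by unconditioned shift, vowel merger, unconditioned shift, unconditioned shift)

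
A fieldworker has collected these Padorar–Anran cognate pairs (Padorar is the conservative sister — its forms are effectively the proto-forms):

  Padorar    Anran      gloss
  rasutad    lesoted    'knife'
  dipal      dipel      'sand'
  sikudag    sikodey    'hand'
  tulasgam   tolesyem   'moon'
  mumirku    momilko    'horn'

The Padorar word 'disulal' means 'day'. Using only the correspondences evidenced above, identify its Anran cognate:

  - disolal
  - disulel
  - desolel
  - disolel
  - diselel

rasutad ~ lesoted, sikudag ~ sikodey — Padorar u corresponds to Anran o after a consonant, before a consonant other than r, m, n, p, b, f, v.
rasutad ~ lesoted, dipal ~ dipel — Padorar a corresponds to Anran e after a consonant, before a consonant other than r, m, n, p, b, f, v.
Applying these to Padorar 'disulal':
  disulal → disolal   (u→o after a consonant, before a consonant other than r, m, n, p, b, f, v)
  disolal → disolel   (a→e after a consonant, before a consonant other than r, m, n, p, b, f, v)
So the Anran cognate is 'disolel'.

disolel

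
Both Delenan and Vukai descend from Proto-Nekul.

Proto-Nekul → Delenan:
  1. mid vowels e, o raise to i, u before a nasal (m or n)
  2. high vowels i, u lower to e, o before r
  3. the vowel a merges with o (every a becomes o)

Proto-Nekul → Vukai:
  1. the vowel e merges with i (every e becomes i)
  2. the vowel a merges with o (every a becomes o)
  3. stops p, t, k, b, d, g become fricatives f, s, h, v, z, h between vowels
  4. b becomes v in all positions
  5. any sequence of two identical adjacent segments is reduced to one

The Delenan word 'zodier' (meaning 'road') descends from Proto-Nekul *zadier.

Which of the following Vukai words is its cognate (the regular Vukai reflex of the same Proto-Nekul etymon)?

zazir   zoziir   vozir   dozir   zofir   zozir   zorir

zozir

Vukai: *zadier > zadiir > zodiir > zoziir > zozir  (by vowel merger, vowel merger, intervocalic lenition, degemination)
Among the options, 'zozir' alone shows every Vukai change applied in order.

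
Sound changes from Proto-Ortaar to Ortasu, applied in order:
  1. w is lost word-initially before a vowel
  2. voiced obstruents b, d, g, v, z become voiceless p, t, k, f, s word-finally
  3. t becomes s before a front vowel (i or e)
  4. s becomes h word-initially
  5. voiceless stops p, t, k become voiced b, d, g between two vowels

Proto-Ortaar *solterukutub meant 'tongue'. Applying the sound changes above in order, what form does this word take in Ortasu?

Ortasu: *solterukutub
  solterukutub (rule 1 does not apply)
  solterukutub → solterukutup   [final devoicing]
  solterukutup → solserukutup   [palatalisation]
  solserukutup → holserukutup   [debuccalisation]
  holserukutup → holserugudup   [intervocalic voicing]
  giving Ortasu holserugudup.

holserugudup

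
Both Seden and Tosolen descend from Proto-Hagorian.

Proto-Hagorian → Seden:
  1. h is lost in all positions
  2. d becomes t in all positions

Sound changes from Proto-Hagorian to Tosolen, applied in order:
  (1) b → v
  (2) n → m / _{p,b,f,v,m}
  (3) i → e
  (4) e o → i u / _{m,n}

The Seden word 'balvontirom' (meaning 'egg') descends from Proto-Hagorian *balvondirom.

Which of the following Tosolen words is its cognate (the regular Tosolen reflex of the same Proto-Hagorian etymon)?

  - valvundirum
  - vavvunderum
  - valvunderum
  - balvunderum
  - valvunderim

valvunderum

Tosolen: start from *balvondirom.
  rule 1 (unconditioned shift): balvondirom → valvondirom
  rule 2: no change — valvondirom
  rule 3 (vowel merger): valvondirom → valvonderom
  rule 4 (pre-nasal raising): valvonderom → valvunderum
  ⇒ Tosolen valvunderum
The other candidates each miss or misapply at least one Tosolen change.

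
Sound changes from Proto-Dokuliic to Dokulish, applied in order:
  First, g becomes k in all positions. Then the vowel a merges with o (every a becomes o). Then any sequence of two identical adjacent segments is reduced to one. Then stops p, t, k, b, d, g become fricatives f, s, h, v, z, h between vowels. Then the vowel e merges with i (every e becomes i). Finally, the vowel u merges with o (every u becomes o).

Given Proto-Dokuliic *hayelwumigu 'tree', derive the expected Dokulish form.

Dokulish: *hayelwumigu > hayelwumiku > hoyelwumiku > hoyelwumihu > hoyilwumihu > hoyilwomiho  (by unconditioned shift, vowel merger, intervocalic lenition, vowel merger, vowel merger)

hoyilwomiho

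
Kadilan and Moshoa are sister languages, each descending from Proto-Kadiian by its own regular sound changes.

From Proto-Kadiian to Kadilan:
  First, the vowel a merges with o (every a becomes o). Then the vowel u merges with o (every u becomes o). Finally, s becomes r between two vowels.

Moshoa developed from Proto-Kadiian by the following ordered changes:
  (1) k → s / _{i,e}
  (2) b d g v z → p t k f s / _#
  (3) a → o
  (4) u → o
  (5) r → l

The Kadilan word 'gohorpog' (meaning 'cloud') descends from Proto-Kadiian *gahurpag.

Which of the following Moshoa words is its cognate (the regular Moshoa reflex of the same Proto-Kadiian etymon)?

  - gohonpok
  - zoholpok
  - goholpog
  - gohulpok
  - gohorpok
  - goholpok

Moshoa: *gahurpag
  gahurpag (rule 1 does not apply)
  gahurpag → gahurpak   [final devoicing]
  gahurpak → gohurpok   [vowel merger]
  gohurpok → gohorpok   [vowel merger]
  gohorpok → goholpok   [unconditioned shift]
  giving Moshoa goholpok.
The other candidates each miss or misapply at least one Moshoa change.

goholpok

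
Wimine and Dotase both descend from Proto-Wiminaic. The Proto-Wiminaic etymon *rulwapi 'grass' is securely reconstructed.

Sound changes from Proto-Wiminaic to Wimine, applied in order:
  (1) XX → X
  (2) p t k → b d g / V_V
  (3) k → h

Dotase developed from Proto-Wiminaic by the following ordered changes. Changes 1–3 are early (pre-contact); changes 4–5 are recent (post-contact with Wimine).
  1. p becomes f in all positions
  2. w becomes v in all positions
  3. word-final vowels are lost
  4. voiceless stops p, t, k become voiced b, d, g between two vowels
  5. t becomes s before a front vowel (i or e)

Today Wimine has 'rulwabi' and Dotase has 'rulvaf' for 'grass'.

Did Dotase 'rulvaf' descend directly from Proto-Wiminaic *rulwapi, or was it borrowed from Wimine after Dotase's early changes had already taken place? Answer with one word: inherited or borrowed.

If inherited, *rulwapi would pass through all of Dotase's changes:
Dotase: start from *rulwapi.
  rule 1 (unconditioned shift): rulwapi → rulwafi
  rule 2 (unconditioned shift): rulwafi → rulvafi
  rule 3 (apocope): rulvafi → rulvaf
  rule 4: no change — rulvaf
  rule 5: no change — rulvaf
  ⇒ Dotase rulvaf
If borrowed from Wimine 'rulwabi' after the early changes, it would undergo only the recent ones:
  rule 4 (intervocalic voicing): no change (rulwabi)
  rule 5 (palatalisation): no change (rulwabi)
  ⇒ as a loan: rulwabi
Dotase 'rulvaf' matches the inherited outcome exactly, so it is an inherited cognate, not a loan.

inherited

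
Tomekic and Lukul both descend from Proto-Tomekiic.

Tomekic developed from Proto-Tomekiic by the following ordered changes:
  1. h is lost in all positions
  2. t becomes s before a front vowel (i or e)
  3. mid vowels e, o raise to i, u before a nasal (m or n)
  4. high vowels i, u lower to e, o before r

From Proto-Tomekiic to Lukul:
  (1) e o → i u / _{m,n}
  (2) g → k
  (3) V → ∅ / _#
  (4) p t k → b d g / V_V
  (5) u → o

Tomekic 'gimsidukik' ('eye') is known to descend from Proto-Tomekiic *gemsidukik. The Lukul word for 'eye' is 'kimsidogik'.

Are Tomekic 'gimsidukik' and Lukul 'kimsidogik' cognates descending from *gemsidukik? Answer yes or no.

yes

Derive the expected Lukul reflex of *gemsidukik:
Lukul: start from *gemsidukik.
  rule 1 (pre-nasal raising): gemsidukik → gimsidukik
  rule 2 (unconditioned shift): gimsidukik → kimsidukik
  rule 3: no change — kimsidukik
  rule 4 (intervocalic voicing): kimsidukik → kimsidugik
  rule 5 (vowel merger): kimsidugik → kimsidogik
  ⇒ Lukul kimsidogik
Lukul 'kimsidogik' matches the regular reflex exactly, so the pair is cognate.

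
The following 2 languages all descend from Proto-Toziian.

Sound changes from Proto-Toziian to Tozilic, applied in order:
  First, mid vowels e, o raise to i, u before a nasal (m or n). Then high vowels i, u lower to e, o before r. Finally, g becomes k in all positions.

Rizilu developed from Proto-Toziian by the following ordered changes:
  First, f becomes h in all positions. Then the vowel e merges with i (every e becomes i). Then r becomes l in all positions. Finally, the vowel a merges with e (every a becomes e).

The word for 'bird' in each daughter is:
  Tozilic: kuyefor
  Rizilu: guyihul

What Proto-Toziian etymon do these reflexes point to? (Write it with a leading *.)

Position 4: Tozilic has e, Rizilu has i. Taking the neighbouring segments as reconstructed: Tozilic e can only go back to *e; Rizilu i could go back to *e or *i — the one source consistent with every daughter is *e.
Position 5: Tozilic has f, Rizilu has h. Tozilic preserves f here (none of its changes turn any other segment into f), so the proto-segment is *f.
Position 1: Tozilic has k, Rizilu has g. Rizilu preserves g here (none of its changes turn any other segment into g), so the proto-segment is *g.
This points to *guyefur. Verify forward in each daughter:
Tozilic: *guyefur
  guyefur (rule 1 does not apply)
  guyefur → guyefor   [pre-rhotic lowering]
  guyefor → kuyefor   [unconditioned shift]
  giving Tozilic kuyefor.
Rizilu: *guyefur > guyehur > guyihur > guyihul  (by unconditioned shift, vowel merger, unconditioned shift)
*guyefur is the unique common source.

*guyefur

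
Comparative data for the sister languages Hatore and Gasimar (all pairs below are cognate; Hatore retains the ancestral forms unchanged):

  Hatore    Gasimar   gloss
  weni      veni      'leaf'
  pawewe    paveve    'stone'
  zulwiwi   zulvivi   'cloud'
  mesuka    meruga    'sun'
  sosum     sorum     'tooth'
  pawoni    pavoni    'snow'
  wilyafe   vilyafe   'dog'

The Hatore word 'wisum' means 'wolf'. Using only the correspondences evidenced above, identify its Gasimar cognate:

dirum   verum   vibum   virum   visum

wilyafe ~ vilyafe — Hatore w corresponds to Gasimar v word-initially before a front vowel.
mesuka ~ meruga, sosum ~ sorum — Hatore s corresponds to Gasimar r between vowels (before a back vowel).
Applying these to Hatore 'wisum':
  wisum → visum   (w→v word-initially before a front vowel)
  visum → virum   (s→r between vowels (before a back vowel))
So the Gasimar cognate is 'virum'.

virum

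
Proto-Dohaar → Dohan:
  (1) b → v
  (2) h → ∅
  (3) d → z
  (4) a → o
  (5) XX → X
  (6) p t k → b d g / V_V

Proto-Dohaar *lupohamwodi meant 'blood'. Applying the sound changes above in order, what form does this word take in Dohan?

Dohan: start from *lupohamwodi.
  rule 1: no change — lupohamwodi
  rule 2 (h-loss): lupohamwodi → lupoamwodi
  rule 3 (unconditioned shift): lupoamwodi → lupoamwozi
  rule 4 (vowel merger): lupoamwozi → lupoomwozi
  rule 5 (degemination): lupoomwozi → lupomwozi
  rule 6 (intervocalic voicing): lupomwozi → lubomwozi
  ⇒ Dohan lubomwozi

lubomwozi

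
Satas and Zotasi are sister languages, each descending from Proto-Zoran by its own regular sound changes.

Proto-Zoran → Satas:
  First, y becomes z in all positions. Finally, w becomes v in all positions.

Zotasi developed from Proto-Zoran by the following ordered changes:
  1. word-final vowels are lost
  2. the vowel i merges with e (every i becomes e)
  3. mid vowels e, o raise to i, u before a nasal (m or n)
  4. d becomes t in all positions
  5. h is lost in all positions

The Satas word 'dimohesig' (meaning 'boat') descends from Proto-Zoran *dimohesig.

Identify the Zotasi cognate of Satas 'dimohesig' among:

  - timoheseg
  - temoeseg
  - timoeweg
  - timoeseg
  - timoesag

timoeseg

Zotasi: *dimohesig
  dimohesig (rule 1 does not apply)
  dimohesig → demoheseg   [vowel merger]
  demoheseg → dimoheseg   [pre-nasal raising]
  dimoheseg → timoheseg   [unconditioned shift]
  timoheseg → timoeseg   [h-loss]
  giving Zotasi timoeseg.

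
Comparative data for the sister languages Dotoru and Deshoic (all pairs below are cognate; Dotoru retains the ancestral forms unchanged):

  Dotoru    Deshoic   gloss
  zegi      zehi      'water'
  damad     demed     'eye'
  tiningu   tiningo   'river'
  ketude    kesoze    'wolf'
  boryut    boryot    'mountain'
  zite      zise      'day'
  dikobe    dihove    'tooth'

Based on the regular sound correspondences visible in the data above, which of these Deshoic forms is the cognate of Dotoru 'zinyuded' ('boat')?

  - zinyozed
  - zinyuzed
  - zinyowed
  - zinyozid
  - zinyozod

zinyozed

ketude ~ kesoze, boryut ~ boryot — Dotoru u corresponds to Deshoic o after a consonant, before a consonant other than r, m, n, p, b, f, v.
ketude ~ kesoze — Dotoru d corresponds to Deshoic z between vowels (before a front vowel).
Applying these to Dotoru 'zinyuded':
  zinyuded → zinyoded   (u→o after a consonant, before a consonant other than r, m, n, p, b, f, v)
  zinyoded → zinyozed   (d→z between vowels (before a front vowel))
So the Deshoic cognate is 'zinyozed'.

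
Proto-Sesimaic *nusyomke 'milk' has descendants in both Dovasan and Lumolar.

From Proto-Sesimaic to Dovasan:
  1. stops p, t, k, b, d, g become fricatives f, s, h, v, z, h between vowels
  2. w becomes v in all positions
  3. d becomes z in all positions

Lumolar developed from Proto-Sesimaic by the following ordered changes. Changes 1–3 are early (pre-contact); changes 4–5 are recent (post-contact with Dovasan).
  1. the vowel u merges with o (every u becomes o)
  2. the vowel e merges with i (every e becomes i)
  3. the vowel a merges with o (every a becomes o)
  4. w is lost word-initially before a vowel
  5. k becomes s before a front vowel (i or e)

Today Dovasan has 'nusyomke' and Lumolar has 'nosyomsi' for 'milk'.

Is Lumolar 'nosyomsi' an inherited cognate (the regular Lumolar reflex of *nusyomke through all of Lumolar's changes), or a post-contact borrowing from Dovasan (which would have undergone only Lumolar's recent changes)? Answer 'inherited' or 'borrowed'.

If inherited, *nusyomke would pass through all of Lumolar's changes:
Lumolar: *nusyomke
  nusyomke → nosyomke   [vowel merger]
  nosyomke → nosyomki   [vowel merger]
  nosyomki (rule 3 does not apply)
  nosyomki (rule 4 does not apply)
  nosyomki → nosyomsi   [palatalisation]
  giving Lumolar nosyomsi.
If borrowed from Dovasan 'nusyomke' after the early changes, it would undergo only the recent ones:
  rule 4 (glide loss): no change (nusyomke)
  rule 5 (palatalisation): nusyomke → nusyomse
  ⇒ as a loan: nusyomse
Lumolar 'nosyomsi' matches the inherited outcome exactly, so it is an inherited cognate, not a loan.

inherited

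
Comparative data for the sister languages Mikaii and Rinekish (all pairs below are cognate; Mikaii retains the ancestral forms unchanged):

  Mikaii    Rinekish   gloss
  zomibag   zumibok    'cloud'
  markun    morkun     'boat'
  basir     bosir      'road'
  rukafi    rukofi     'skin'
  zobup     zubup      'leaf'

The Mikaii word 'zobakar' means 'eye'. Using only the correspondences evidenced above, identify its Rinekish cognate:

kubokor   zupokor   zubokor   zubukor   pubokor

zubokor

zobup ~ zubup — Mikaii o corresponds to Rinekish u after a consonant, before a labial obstruent.
zomibag ~ zumibok, basir ~ bosir — Mikaii a corresponds to Rinekish o after a consonant, before a consonant other than r, m, n, p, b, f, v.
markun ~ morkun — Mikaii a corresponds to Rinekish o after a consonant, before r.
Applying these to Mikaii 'zobakar':
  zobakar → zubakar   (o→u after a consonant, before a labial obstruent)
  zubakar → zubokar   (a→o after a consonant, before a consonant other than r, m, n, p, b, f, v)
  zubokar → zubokor   (a→o after a consonant, before r)
So the Rinekish cognate is 'zubokor'.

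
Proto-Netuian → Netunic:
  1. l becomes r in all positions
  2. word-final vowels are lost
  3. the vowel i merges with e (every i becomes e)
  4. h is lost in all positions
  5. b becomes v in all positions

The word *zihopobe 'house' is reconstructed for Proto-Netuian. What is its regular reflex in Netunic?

zeopov

Netunic: start from *zihopobe.
  rule 1: no change — zihopobe
  rule 2 (apocope): zihopobe → zihopob
  rule 3 (vowel merger): zihopob → zehopob
  rule 4 (h-loss): zehopob → zeopob
  rule 5 (unconditioned shift): zeopob → zeopov
  ⇒ Netunic zeopov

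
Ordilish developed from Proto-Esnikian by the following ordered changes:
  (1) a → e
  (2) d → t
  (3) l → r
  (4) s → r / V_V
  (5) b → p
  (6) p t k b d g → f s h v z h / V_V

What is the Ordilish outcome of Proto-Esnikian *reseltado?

Ordilish: start from *reseltado.
  rule 1 (vowel merger): reseltado → reseltedo
  rule 2 (unconditioned shift): reseltedo → reselteto
  rule 3 (unconditioned shift): reselteto → reserteto
  rule 4 (rhotacism): reserteto → rererteto
  rule 5: no change — rererteto
  rule 6 (intervocalic lenition): rererteto → rererteso
  ⇒ Ordilish rererteso

rererteso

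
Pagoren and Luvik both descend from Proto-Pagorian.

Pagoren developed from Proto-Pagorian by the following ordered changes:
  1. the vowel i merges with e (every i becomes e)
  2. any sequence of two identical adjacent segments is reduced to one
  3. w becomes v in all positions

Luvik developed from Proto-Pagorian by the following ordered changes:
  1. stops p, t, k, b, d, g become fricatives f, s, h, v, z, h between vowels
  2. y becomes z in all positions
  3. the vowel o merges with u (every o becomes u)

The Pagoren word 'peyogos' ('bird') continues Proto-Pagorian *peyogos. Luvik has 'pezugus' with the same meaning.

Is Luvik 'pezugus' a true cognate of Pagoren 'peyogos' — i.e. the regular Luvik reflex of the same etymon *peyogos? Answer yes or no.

no

Derive the expected Luvik reflex of *peyogos:
Luvik: start from *peyogos.
  rule 1 (intervocalic lenition): peyogos → peyohos
  rule 2 (unconditioned shift): peyohos → pezohos
  rule 3 (vowel merger): pezohos → pezuhus
  ⇒ Luvik pezuhus
The regular Luvik reflex would be 'pezuhus', but the attested form is 'pezugus'. The correspondence is irregular, so they are not cognates (the Luvik form has a different source).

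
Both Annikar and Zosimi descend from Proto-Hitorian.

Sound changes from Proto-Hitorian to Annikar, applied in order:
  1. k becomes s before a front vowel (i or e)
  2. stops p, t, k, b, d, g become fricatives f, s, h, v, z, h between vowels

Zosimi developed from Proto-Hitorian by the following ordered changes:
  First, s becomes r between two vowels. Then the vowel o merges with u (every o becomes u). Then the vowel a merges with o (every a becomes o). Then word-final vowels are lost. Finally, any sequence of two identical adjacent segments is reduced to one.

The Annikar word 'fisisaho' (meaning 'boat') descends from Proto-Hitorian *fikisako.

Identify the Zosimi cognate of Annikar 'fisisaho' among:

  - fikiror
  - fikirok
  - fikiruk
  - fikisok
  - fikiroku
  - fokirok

fikirok

Zosimi: *fikisako
  fikisako → fikirako   [rhotacism]
  fikirako → fikiraku   [vowel merger]
  fikiraku → fikiroku   [vowel merger]
  fikiroku → fikirok   [apocope]
  fikirok (rule 5 does not apply)
  giving Zosimi fikirok.
Only 'fikirok' matches the regular Zosimi development of *fikisako.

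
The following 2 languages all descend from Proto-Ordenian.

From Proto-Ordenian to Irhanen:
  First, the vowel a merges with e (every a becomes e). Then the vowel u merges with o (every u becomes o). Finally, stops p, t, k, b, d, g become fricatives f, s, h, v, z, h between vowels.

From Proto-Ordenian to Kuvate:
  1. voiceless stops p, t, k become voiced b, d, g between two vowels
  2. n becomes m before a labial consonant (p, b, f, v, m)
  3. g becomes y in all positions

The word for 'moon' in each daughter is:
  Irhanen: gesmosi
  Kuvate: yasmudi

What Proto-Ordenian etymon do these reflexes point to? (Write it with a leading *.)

Position 5: Irhanen has o, Kuvate has u. Kuvate preserves u here (none of its changes turn any other segment into u), so the proto-segment is *u.
Position 6: Irhanen has s, Kuvate has d. Taking the neighbouring segments as reconstructed: Irhanen s could go back to *t or *s; Kuvate d could go back to *t or *d — the one source consistent with every daughter is *t.
This points to *gasmuti. Verify forward in each daughter:
Irhanen: start from *gasmuti.
  rule 1 (vowel merger): gasmuti → gesmuti
  rule 2 (vowel merger): gesmuti → gesmoti
  rule 3 (intervocalic lenition): gesmoti → gesmosi
  ⇒ Irhanen gesmosi
Kuvate: *gasmuti > gasmudi > yasmudi  (by intervocalic voicing, unconditioned shift)
No other proto-form is consistent with every reflex, so the reconstruction is *gasmuti.

*gasmuti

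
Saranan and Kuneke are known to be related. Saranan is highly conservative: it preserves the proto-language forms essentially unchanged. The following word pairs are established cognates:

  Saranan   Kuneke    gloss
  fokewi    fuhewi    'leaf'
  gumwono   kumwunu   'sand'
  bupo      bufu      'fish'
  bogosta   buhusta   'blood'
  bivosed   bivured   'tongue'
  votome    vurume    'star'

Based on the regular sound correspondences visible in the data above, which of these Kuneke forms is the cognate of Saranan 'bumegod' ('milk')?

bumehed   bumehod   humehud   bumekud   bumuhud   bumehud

bumehud

bogosta ~ buhusta — Saranan g corresponds to Kuneke h between vowels (before a back vowel).
fokewi ~ fuhewi, bogosta ~ buhusta — Saranan o corresponds to Kuneke u after a consonant, before a consonant other than r, m, n, p, b, f, v.
Applying these to Saranan 'bumegod':
  bumegod → bumehod   (g→h between vowels (before a back vowel))
  bumehod → bumehud   (o→u after a consonant, before a consonant other than r, m, n, p, b, f, v)
So the Kuneke cognate is 'bumehud'.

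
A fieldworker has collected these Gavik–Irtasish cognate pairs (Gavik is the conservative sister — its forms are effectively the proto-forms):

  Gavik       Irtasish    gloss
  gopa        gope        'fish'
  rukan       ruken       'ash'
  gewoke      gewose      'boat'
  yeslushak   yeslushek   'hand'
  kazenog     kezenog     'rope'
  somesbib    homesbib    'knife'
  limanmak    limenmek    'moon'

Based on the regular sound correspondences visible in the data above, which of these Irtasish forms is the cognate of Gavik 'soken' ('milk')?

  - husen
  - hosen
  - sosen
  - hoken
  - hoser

somesbib ~ homesbib — Gavik s corresponds to Irtasish h word-initially before a back vowel.
gewoke ~ gewose — Gavik k corresponds to Irtasish s between vowels (before a front vowel).
Applying these to Gavik 'soken':
  soken → hoken   (s→h word-initially before a back vowel)
  hoken → hosen   (k→s between vowels (before a front vowel))
So the Irtasish cognate is 'hosen'.

hosen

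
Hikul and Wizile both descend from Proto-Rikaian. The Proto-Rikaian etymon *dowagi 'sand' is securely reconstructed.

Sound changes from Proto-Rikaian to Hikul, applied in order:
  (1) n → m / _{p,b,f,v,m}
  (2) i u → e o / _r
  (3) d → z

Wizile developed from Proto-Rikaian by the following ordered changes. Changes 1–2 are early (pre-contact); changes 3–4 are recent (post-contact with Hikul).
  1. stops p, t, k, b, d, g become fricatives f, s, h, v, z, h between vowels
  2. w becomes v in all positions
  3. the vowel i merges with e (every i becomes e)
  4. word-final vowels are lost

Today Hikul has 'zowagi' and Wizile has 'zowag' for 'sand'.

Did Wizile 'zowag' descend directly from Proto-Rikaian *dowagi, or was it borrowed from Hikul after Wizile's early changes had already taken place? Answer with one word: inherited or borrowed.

borrowed

If inherited, *dowagi would pass through all of Wizile's changes:
Wizile: start from *dowagi.
  rule 1 (intervocalic lenition): dowagi → dowahi
  rule 2 (unconditioned shift): dowahi → dovahi
  rule 3 (vowel merger): dovahi → dovahe
  rule 4 (apocope): dovahe → dovah
  ⇒ Wizile dovah
If borrowed from Hikul 'zowagi' after the early changes, it would undergo only the recent ones:
  rule 3 (vowel merger): zowagi → zowage
  rule 4 (apocope): zowage → zowag
  ⇒ as a loan: zowag
Wizile 'zowag' matches the loan outcome 'zowag', not the inherited 'dovah' — it skipped the early Wizile changes, so it was borrowed from Hikul.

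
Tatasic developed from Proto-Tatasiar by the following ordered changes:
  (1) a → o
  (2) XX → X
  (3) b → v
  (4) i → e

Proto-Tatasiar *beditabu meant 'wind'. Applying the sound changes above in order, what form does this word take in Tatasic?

vedetovu

Tatasic: start from *beditabu.
  rule 1 (vowel merger): beditabu → beditobu
  rule 2: no change — beditobu
  rule 3 (unconditioned shift): beditobu → veditovu
  rule 4 (vowel merger): veditovu → vedetovu
  ⇒ Tatasic vedetovu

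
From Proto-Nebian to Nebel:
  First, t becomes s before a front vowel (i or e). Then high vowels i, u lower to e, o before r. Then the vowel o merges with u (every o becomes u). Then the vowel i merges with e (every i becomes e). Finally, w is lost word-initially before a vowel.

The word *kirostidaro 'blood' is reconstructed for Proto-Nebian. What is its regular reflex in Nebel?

kerussedaru

Nebel: *kirostidaro
  kirostidaro → kirossidaro   [palatalisation]
  kirossidaro → kerossidaro   [pre-rhotic lowering]
  kerossidaro → kerussidaru   [vowel merger]
  kerussidaru → kerussedaru   [vowel merger]
  kerussedaru (rule 5 does not apply)
  giving Nebel kerussedaru.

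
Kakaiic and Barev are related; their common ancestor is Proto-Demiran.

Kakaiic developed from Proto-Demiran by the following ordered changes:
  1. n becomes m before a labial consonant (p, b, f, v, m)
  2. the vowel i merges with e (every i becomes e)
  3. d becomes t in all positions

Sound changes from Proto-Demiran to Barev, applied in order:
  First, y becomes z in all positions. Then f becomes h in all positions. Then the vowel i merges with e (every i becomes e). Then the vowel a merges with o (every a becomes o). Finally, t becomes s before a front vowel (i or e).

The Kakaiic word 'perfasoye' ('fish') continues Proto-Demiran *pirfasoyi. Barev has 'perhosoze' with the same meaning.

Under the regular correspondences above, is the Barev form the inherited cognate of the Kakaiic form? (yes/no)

Derive the expected Barev reflex of *pirfasoyi:
Barev: *pirfasoyi
  pirfasoyi → pirfasozi   [unconditioned shift]
  pirfasozi → pirhasozi   [unconditioned shift]
  pirhasozi → perhasoze   [vowel merger]
  perhasoze → perhosoze   [vowel merger]
  perhosoze (rule 5 does not apply)
  giving Barev perhosoze.
Barev 'perhosoze' matches the regular reflex exactly, so the pair is cognate.

yes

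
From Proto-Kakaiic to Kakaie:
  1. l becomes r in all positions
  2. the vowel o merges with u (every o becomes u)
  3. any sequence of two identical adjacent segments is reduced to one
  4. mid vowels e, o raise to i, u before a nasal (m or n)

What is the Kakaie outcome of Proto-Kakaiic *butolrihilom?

Kakaie: *butolrihilom
  butolrihilom → butorrihirom   [unconditioned shift]
  butorrihirom → buturrihirum   [vowel merger]
  buturrihirum → buturihirum   [degemination]
  buturihirum (rule 4 does not apply)
  giving Kakaie buturihirum.

buturihirum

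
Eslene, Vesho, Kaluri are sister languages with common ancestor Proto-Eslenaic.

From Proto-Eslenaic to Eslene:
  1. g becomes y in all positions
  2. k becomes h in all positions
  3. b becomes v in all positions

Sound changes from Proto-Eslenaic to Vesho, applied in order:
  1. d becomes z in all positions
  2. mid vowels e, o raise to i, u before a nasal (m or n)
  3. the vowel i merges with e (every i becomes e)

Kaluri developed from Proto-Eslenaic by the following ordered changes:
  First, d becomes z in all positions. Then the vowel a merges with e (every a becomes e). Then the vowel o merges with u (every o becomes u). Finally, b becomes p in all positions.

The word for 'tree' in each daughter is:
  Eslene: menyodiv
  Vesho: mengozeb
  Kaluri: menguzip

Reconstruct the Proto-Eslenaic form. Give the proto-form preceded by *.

*mengodib

Position 6: Eslene has d, Vesho has z, Kaluri has z. Eslene preserves d here (none of its changes turn any other segment into d), so the proto-segment is *d.
Position 8: Eslene has v, Vesho has b, Kaluri has p. Vesho preserves b here (none of its changes turn any other segment into b), so the proto-segment is *b.
Position 5: Eslene has o, Vesho has o, Kaluri has u. Eslene preserves o here (none of its changes turn any other segment into o), so the proto-segment is *o.
Verify the candidate proto-form against each daughter:
Eslene: *mengodib
  mengodib → menyodib   [unconditioned shift]
  menyodib (rule 2 does not apply)
  menyodib → menyodiv   [unconditioned shift]
  giving Eslene menyodiv.
Vesho: *mengodib
  mengodib → mengozib   [unconditioned shift]
  mengozib → mingozib   [pre-nasal raising]
  mingozib → mengozeb   [vowel merger]
  giving Vesho mengozeb.
Kaluri: start from *mengodib.
  rule 1 (unconditioned shift): mengodib → mengozib
  rule 2: no change — mengozib
  rule 3 (vowel merger): mengozib → menguzib
  rule 4 (unconditioned shift): menguzib → menguzip
  ⇒ Kaluri menguzip
Only *mengodib yields all of Eslene menyodiv, Vesho mengozeb, Kaluri menguzip.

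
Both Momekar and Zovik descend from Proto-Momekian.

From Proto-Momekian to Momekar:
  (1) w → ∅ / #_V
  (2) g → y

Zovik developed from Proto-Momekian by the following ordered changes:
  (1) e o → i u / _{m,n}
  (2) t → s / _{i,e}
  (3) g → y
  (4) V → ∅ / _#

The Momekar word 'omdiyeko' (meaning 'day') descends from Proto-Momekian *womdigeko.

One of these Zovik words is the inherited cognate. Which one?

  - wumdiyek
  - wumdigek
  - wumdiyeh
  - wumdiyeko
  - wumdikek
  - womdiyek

Zovik: *womdigeko > wumdigeko > wumdiyeko > wumdiyek  (by pre-nasal raising, unconditioned shift, apocope)
The other candidates each miss or misapply at least one Zovik change.

wumdiyek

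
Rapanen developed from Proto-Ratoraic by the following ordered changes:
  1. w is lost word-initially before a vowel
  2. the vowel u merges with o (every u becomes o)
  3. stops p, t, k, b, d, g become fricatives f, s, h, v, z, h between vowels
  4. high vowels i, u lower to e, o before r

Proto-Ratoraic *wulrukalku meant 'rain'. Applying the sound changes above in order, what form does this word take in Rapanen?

olrohalko

Rapanen: start from *wulrukalku.
  rule 1 (glide loss): wulrukalku → ulrukalku
  rule 2 (vowel merger): ulrukalku → olrokalko
  rule 3 (intervocalic lenition): olrokalko → olrohalko
  rule 4: no change — olrohalko
  ⇒ Rapanen olrohalko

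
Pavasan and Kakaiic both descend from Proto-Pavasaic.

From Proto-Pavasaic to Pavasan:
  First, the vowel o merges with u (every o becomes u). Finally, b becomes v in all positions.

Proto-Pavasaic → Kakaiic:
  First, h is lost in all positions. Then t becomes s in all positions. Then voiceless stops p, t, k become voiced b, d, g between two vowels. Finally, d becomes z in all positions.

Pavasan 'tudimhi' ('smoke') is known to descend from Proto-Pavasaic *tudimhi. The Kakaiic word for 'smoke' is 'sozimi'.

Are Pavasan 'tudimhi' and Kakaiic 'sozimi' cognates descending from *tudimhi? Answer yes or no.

no

Derive the expected Kakaiic reflex of *tudimhi:
Kakaiic: *tudimhi > tudimi > sudimi > suzimi  (by h-loss, unconditioned shift, unconditioned shift)
The regular Kakaiic reflex would be 'suzimi', but the attested form is 'sozimi'. The correspondence is irregular, so they are not cognates (the Kakaiic form has a different source).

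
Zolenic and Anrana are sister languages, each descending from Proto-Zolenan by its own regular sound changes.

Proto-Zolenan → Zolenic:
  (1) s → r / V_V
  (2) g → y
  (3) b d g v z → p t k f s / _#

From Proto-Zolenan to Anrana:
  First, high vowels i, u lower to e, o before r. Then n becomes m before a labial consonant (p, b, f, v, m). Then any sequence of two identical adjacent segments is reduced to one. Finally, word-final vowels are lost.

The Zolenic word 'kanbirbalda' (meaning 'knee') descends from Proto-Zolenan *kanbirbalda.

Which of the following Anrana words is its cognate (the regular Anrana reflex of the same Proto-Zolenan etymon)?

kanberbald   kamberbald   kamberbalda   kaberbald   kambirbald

Anrana: *kanbirbalda
  kanbirbalda → kanberbalda   [pre-rhotic lowering]
  kanberbalda → kamberbalda   [nasal place assimilation]
  kamberbalda (rule 3 does not apply)
  kamberbalda → kamberbald   [apocope]
  giving Anrana kamberbald.
Only 'kamberbald' matches the regular Anrana development of *kanbirbalda.

kamberbald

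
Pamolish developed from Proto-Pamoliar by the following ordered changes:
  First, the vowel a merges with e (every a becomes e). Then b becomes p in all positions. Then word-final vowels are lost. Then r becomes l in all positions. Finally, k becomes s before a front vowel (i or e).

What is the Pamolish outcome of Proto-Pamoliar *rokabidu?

losepid

Pamolish: start from *rokabidu.
  rule 1 (vowel merger): rokabidu → rokebidu
  rule 2 (unconditioned shift): rokebidu → rokepidu
  rule 3 (apocope): rokepidu → rokepid
  rule 4 (unconditioned shift): rokepid → lokepid
  rule 5 (palatalisation): lokepid → losepid
  ⇒ Pamolish losepid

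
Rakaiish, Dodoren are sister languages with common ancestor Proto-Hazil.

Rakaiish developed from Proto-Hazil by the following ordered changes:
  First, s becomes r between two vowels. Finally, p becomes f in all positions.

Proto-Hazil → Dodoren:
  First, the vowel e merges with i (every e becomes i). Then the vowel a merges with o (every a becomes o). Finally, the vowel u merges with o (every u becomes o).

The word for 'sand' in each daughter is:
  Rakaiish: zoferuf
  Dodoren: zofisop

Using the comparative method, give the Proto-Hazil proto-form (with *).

*zofesup

Position 5: Rakaiish has r, Dodoren has s. Dodoren preserves s here (none of its changes turn any other segment into s), so the proto-segment is *s.
Position 7: Rakaiish has f, Dodoren has p. Dodoren preserves p here (none of its changes turn any other segment into p), so the proto-segment is *p.
Verify the candidate proto-form against each daughter:
Rakaiish: start from *zofesup.
  rule 1 (rhotacism): zofesup → zoferup
  rule 2 (unconditioned shift): zoferup → zoferuf
  ⇒ Rakaiish zoferuf
Dodoren: *zofesup
  zofesup → zofisup   [vowel merger]
  zofisup (rule 2 does not apply)
  zofisup → zofisop   [vowel merger]
  giving Dodoren zofisop.
*zofesup is the unique common source.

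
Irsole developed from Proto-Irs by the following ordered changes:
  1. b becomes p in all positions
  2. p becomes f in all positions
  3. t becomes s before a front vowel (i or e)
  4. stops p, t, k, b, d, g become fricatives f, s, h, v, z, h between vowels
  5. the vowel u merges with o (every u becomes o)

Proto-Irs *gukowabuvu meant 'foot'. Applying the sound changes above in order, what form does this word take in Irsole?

gohowafovo

Irsole: start from *gukowabuvu.
  rule 1 (unconditioned shift): gukowabuvu → gukowapuvu
  rule 2 (unconditioned shift): gukowapuvu → gukowafuvu
  rule 3: no change — gukowafuvu
  rule 4 (intervocalic lenition): gukowafuvu → guhowafuvu
  rule 5 (vowel merger): guhowafuvu → gohowafovo
  ⇒ Irsole gohowafovo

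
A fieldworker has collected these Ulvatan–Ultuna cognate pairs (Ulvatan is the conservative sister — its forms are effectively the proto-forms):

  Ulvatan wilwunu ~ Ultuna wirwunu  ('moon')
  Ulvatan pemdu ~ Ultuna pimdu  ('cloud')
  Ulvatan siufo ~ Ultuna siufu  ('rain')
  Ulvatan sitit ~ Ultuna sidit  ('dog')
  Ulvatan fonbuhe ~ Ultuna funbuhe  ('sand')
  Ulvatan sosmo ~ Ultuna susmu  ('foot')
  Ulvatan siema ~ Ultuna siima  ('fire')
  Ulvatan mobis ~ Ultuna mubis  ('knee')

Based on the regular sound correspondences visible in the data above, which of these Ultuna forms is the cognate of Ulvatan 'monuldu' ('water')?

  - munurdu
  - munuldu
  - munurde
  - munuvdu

munurdu

fonbuhe ~ funbuhe — Ulvatan o corresponds to Ultuna u after a consonant, before a nasal.
wilwunu ~ wirwunu — Ulvatan l corresponds to Ultuna r after a vowel, before a consonant other than r, m, n, p, b, f, v.
Applying these to Ulvatan 'monuldu':
  monuldu → munuldu   (o→u after a consonant, before a nasal)
  munuldu → munurdu   (l→r after a vowel, before a consonant other than r, m, n, p, b, f, v)
So the Ultuna cognate is 'munurdu'.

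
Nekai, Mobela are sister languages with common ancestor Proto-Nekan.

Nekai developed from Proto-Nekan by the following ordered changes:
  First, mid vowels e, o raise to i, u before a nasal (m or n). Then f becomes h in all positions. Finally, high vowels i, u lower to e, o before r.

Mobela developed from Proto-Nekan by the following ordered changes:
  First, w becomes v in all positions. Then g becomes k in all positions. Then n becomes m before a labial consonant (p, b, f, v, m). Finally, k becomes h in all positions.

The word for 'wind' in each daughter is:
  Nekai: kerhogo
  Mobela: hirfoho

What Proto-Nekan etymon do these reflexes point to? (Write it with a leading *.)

Position 1: Nekai has k, Mobela has h. Nekai preserves k here (none of its changes turn any other segment into k), so the proto-segment is *k.
Position 2: Nekai has e, Mobela has i. Mobela preserves i here (none of its changes turn any other segment into i), so the proto-segment is *i.
This points to *kirfogo. Verify forward in each daughter:
Nekai: *kirfogo
  kirfogo (rule 1 does not apply)
  kirfogo → kirhogo   [unconditioned shift]
  kirhogo → kerhogo   [pre-rhotic lowering]
  giving Nekai kerhogo.
Mobela: *kirfogo > kirfoko > hirfoho  (by unconditioned shift, unconditioned shift)
*kirfogo is the unique common source.

*kirfogo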